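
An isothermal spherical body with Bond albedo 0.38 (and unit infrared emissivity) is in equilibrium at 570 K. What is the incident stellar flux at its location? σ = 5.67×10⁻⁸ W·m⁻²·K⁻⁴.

S ≈ 38600 W/m²

(1−a)S·πr² = σ·4πr²·T⁴ ⇒ S = 4σT⁴/(1−a).
S = 4·5.67×10⁻⁸·1.056×10¹¹/0.620.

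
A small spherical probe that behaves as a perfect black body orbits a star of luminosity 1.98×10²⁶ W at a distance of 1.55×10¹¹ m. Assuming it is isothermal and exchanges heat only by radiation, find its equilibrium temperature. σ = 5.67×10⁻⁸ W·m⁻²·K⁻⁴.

First find the stellar flux at distance d: S = L/(4πd²) = 1.98×10²⁶/(4π·(1.55×10¹¹)²) = 655.8 W/m².
For an isothermal sphere, absorbed (1−a)S·πr² = emitted σ·4πr²·T⁴, so T⁴ = (1−a)S/(4σ).
T⁴ = 1.00·655.8/(4·5.67×10⁻⁸) = 2.892×10⁹ K⁴.

T ≈ 232 K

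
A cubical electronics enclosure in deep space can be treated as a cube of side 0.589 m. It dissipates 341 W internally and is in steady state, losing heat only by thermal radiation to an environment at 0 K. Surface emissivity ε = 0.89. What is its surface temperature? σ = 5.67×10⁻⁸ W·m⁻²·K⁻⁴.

T ≈ 239 K

Steady state: internal power = radiated power, P = εσA T⁴.
Radiating area A = 6L² = 2.082 m².
T⁴ = P/(εσA) = 341/(0.89·5.67×10⁻⁸·2.082) = 3.246×10⁹ K⁴.
T = (3.246×10⁹)^(1/4).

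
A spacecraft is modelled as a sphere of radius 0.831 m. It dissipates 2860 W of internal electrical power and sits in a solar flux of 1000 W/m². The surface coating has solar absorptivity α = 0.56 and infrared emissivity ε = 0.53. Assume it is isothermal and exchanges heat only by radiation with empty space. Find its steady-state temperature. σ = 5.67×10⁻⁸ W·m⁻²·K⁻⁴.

T ≈ 354 K

At steady state, absorbed solar power + internal power = radiated power.
Absorbed: α·S·A_cross = 0.56·1000·2.169 = 1215 W (cross-section πr²).
Total input = 1215 + 2860 = 4075 W.
Radiated: εσ·A_surf·T⁴ with A_surf = 4πr² = 8.678 m².
T⁴ = 4075/(0.53·5.67×10⁻⁸·8.678) = 1.563×10¹⁰ K⁴.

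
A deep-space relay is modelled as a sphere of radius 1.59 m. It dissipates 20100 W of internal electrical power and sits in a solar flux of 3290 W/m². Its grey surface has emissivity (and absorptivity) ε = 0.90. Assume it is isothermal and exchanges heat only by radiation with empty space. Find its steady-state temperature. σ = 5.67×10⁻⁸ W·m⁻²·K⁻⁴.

At steady state, absorbed solar power + internal power = radiated power.
Absorbed: α·S·A_cross = 0.90·3290·7.942 = 23520 W (cross-section πr²).
Total input = 23520 + 20100 = 43620 W.
Radiated: εσ·A_surf·T⁴ with A_surf = 4πr² = 31.77 m².
T⁴ = 43620/(0.90·5.67×10⁻⁸·31.77) = 2.690×10¹⁰ K⁴.

T ≈ 405 K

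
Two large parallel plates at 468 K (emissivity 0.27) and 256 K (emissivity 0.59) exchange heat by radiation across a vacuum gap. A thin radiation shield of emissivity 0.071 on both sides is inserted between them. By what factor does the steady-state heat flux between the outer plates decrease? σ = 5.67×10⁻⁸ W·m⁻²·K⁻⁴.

Without shield: q₀ = σΔ(T⁴)/(1/ε₁+1/ε₂−1) with denominator 4.399.
With shield the two gaps are in series; the resistances add: (1/ε₁+1/ε_s−1)+(1/ε_s+1/ε₂−1) = 16.79+14.78 = 31.57.
Heat-flux ratio q₀/q = 31.57/4.399.

factor ≈ 7.18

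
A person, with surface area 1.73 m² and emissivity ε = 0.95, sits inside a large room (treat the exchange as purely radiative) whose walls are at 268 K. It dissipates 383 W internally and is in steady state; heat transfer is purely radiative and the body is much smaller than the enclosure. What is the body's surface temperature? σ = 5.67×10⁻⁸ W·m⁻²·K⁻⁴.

For a small grey body in a large enclosure, net radiated power = εσA(T⁴ − T_w⁴).
Steady state: P = εσA(T⁴ − T_w⁴) with A = 1.73 m².
T⁴ = P/(εσA) + T_w⁴ = 383/(0.95·5.67×10⁻⁸·1.730) + (268)⁴
    = 4.110×10⁹ + 5.159×10⁹ = 9.269×10⁹ K⁴.

T ≈ 310 K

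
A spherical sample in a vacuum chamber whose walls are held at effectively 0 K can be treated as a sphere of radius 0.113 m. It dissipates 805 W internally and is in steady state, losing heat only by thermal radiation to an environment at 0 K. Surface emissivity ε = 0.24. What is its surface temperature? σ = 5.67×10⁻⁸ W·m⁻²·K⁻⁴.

Steady state: internal power = radiated power, P = εσA T⁴.
Radiating area A = 4πr² = 0.1605 m².
T⁴ = P/(εσA) = 805/(0.24·5.67×10⁻⁸·0.1605) = 3.687×10¹¹ K⁴.
T = (3.687×10¹¹)^(1/4).

T ≈ 779 K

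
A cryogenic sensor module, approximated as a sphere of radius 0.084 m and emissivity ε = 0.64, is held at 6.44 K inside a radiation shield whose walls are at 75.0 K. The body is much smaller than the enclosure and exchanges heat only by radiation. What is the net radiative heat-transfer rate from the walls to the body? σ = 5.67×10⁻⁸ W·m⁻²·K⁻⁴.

P_net ≈ 0.102 W

For a small grey body in a large enclosure: P_net = εσA(T_body⁴ − T_wall⁴).
A = 4πr² = 0.08867 m²; T_body⁴ − T_wall⁴ = 1720 − 3.164×10⁷ = -3.164×10⁷ K⁴.
|P_net| = 0.64·5.67×10⁻⁸·0.08867·3.164×10⁷.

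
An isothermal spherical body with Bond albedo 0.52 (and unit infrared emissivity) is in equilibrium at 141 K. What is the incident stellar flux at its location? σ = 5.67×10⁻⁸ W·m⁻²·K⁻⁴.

S ≈ 187 W/m²

(1−a)S·πr² = σ·4πr²·T⁴ ⇒ S = 4σT⁴/(1−a).
S = 4·5.67×10⁻⁸·3.953×10⁸/0.480.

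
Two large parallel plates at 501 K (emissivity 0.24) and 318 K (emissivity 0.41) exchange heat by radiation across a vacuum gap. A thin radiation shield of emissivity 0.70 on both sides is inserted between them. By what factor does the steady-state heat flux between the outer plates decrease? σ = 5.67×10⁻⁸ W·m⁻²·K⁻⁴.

factor ≈ 1.33

Without shield: q₀ = σΔ(T⁴)/(1/ε₁+1/ε₂−1) with denominator 5.606.
With shield the two gaps are in series; the resistances add: (1/ε₁+1/ε_s−1)+(1/ε_s+1/ε₂−1) = 4.595+2.868 = 7.463.
Heat-flux ratio q₀/q = 7.463/5.606.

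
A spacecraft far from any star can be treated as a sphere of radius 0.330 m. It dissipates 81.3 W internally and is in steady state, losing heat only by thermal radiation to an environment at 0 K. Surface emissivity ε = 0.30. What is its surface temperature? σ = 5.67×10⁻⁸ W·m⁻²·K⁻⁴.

Steady state: internal power = radiated power, P = εσA T⁴.
Radiating area A = 4πr² = 1.368 m².
T⁴ = P/(εσA) = 81.3/(0.30·5.67×10⁻⁸·1.368) = 3.493×10⁹ K⁴.
T = (3.493×10⁹)^(1/4).

T ≈ 243 K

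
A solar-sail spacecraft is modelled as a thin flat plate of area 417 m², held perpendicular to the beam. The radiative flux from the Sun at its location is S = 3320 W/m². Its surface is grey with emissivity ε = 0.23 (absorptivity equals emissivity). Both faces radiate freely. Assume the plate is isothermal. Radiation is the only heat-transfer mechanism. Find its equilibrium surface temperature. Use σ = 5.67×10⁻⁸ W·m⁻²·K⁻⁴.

T ≈ 414 K

At equilibrium, absorbed power = emitted power.
Absorbing cross-section = A = 417.0 m²; emitting surface = 2A = 834.0 m² (ratio 2).
εS·A_cross = εσ·A_surf·T⁴  ⇒  T⁴ = S/(2σ)   (ε cancels).
T⁴ = 3320/(2·5.67×10⁻⁸) = 2.928×10¹⁰ K⁴.
T = (2.928×10¹⁰)^(1/4).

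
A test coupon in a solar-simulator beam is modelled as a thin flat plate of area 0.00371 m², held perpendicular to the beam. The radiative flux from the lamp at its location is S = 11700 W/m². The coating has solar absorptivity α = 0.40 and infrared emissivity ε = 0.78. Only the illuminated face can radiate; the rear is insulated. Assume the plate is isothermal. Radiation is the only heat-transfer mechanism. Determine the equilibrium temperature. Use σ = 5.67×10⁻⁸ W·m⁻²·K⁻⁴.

At equilibrium, absorbed power = emitted power.
Absorbing cross-section = A = 0.003710 m²; emitting surface = A = 0.003710 m² (ratio 1).
αS·A_cross = εσ·A_surf·T⁴  ⇒  T⁴ = αS/(ε·1σ).
T⁴ = 0.400·11700/(0.78·1·5.67×10⁻⁸) = 1.058×10¹¹ K⁴.
T = (1.058×10¹¹)^(1/4).

T ≈ 570 K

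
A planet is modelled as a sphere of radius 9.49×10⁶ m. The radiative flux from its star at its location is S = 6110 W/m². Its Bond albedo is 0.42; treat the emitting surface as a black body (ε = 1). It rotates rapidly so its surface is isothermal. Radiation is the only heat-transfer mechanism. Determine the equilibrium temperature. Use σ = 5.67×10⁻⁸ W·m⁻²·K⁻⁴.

T ≈ 354 K

At equilibrium, absorbed power = emitted power.
Absorbing cross-section = πr² = 2.829×10¹⁴ m²; emitting surface = 4πr² = 1.132×10¹⁵ m² (ratio 4).
(1−a)S·A_cross = εσ·A_surf·T⁴  ⇒  T⁴ = (1−a)S/(4σ).
T⁴ = 0.580·6110/(4·5.67×10⁻⁸) = 1.563×10¹⁰ K⁴.
T = (1.563×10¹⁰)^(1/4).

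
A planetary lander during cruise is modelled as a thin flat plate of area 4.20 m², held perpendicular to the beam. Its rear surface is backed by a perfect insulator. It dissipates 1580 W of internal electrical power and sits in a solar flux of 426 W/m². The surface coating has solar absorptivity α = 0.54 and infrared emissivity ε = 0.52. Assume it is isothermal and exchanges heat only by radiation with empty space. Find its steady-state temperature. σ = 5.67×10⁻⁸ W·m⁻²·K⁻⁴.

At steady state, absorbed solar power + internal power = radiated power.
Absorbed: α·S·A_cross = 0.54·426·4.200 = 966.2 W (cross-section A).
Total input = 966.2 + 1580 = 2546 W.
Radiated: εσ·A_surf·T⁴ with A_surf = A = 4.200 m².
T⁴ = 2546/(0.52·5.67×10⁻⁸·4.200) = 2.056×10¹⁰ K⁴.

T ≈ 379 K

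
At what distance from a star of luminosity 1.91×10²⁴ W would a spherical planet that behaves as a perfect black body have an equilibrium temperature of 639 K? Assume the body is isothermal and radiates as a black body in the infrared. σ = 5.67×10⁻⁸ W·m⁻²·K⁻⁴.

For an isothermal black-emitting sphere, (1−a)S·πr² = σ·4πr²·T⁴ ⇒ S = 4σT⁴/(1−a).
S = 4·5.67×10⁻⁸·(639)⁴/1.00 = 37810 W/m².
Flux falls as S = L/(4πd²), so d = √(L/(4πS)) = √(1.91×10²⁴/(4π·37810)).

d ≈ 2.00×10⁹ m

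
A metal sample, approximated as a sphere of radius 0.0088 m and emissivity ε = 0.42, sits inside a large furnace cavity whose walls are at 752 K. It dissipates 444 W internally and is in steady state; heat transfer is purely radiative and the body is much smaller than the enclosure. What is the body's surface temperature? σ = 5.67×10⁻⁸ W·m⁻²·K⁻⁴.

For a small grey body in a large enclosure, net radiated power = εσA(T⁴ − T_w⁴).
Steady state: P = εσA(T⁴ − T_w⁴) with A = 4πr² = 9.731×10⁻⁴ m².
T⁴ = P/(εσA) + T_w⁴ = 444/(0.42·5.67×10⁻⁸·9.731×10⁻⁴) + (752)⁴
    = 1.916×10¹³ + 3.198×10¹¹ = 1.948×10¹³ K⁴.

T ≈ 2100 K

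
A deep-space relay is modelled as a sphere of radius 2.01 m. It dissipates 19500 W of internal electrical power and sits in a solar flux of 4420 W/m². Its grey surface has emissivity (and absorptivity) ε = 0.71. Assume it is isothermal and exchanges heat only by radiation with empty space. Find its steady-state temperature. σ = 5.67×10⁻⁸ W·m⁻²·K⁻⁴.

At steady state, absorbed solar power + internal power = radiated power.
Absorbed: α·S·A_cross = 0.71·4420·12.69 = 39830 W (cross-section πr²).
Total input = 39830 + 19500 = 59330 W.
Radiated: εσ·A_surf·T⁴ with A_surf = 4πr² = 50.77 m².
T⁴ = 59330/(0.71·5.67×10⁻⁸·50.77) = 2.903×10¹⁰ K⁴.

T ≈ 413 K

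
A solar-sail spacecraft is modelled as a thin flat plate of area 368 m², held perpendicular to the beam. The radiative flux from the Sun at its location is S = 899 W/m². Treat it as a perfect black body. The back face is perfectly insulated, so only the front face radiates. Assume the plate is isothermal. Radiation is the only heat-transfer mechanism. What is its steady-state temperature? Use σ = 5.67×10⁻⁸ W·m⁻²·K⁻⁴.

T ≈ 355 K

At equilibrium, absorbed power = emitted power.
Absorbing cross-section = A = 368.0 m²; emitting surface = A = 368.0 m² (ratio 1).
S·A_cross = εσ·A_surf·T⁴  ⇒  T⁴ = S/(1σ).
T⁴ = 1.00·899/(1·5.67×10⁻⁸) = 1.586×10¹⁰ K⁴.
T = (1.586×10¹⁰)^(1/4).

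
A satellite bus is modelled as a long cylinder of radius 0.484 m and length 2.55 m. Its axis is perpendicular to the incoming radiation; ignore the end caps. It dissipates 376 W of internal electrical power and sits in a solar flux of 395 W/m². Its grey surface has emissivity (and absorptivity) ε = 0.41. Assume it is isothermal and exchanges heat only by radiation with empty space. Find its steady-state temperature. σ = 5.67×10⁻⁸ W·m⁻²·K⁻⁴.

T ≈ 256 K

At steady state, absorbed solar power + internal power = radiated power.
Absorbed: α·S·A_cross = 0.41·395·2.468 = 399.8 W (cross-section 2rL).
Total input = 399.8 + 376 = 775.8 W.
Radiated: εσ·A_surf·T⁴ with A_surf = 2πrL = 7.755 m².
T⁴ = 775.8/(0.41·5.67×10⁻⁸·7.755) = 4.303×10⁹ K⁴.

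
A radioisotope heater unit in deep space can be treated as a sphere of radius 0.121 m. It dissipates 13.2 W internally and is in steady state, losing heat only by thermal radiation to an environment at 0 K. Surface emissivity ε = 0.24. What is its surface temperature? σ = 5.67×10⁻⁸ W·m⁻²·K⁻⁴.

Steady state: internal power = radiated power, P = εσA T⁴.
Radiating area A = 4πr² = 0.1840 m².
T⁴ = P/(εσA) = 13.2/(0.24·5.67×10⁻⁸·0.1840) = 5.272×10⁹ K⁴.
T = (5.272×10⁹)^(1/4).

T ≈ 269 K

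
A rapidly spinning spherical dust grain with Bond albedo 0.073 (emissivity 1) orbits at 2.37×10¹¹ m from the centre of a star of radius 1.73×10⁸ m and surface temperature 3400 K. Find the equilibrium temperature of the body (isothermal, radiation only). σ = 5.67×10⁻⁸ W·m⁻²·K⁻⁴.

The star's surface emits σT_*⁴; at distance d the flux is S = σT_*⁴(R_*/d)².
S = 5.67×10⁻⁸·(3400)⁴·(1.73×10⁸/2.37×10¹¹)² = 4.037 W/m².
For an isothermal sphere T⁴ = (1−a)S/(4σ) = 1.650×10⁷ K⁴.

T ≈ 63.7 K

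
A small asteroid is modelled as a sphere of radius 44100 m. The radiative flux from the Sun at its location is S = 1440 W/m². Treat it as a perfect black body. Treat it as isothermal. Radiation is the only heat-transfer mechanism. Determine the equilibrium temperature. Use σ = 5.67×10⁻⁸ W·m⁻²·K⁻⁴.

At equilibrium, absorbed power = emitted power.
Absorbing cross-section = πr² = 6.110×10⁹ m²; emitting surface = 4πr² = 2.444×10¹⁰ m² (ratio 4).
S·A_cross = εσ·A_surf·T⁴  ⇒  T⁴ = S/(4σ).
T⁴ = 1.00·1440/(4·5.67×10⁻⁸) = 6.349×10⁹ K⁴.
T = (6.349×10⁹)^(1/4).

T ≈ 282 K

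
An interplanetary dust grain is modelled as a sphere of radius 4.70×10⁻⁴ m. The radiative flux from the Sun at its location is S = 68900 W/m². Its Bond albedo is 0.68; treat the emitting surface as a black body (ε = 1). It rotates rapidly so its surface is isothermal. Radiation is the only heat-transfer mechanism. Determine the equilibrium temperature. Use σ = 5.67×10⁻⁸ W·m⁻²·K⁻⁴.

T ≈ 558 K

At equilibrium, absorbed power = emitted power.
Absorbing cross-section = πr² = 6.940×10⁻⁷ m²; emitting surface = 4πr² = 2.776×10⁻⁶ m² (ratio 4).
(1−a)S·A_cross = εσ·A_surf·T⁴  ⇒  T⁴ = (1−a)S/(4σ).
T⁴ = 0.320·68900/(4·5.67×10⁻⁸) = 9.721×10¹⁰ K⁴.
T = (9.721×10¹⁰)^(1/4).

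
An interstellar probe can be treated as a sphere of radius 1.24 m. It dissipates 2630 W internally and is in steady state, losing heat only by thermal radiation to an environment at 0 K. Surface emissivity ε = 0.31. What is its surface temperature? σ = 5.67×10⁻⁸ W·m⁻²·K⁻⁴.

Steady state: internal power = radiated power, P = εσA T⁴.
Radiating area A = 4πr² = 19.32 m².
T⁴ = P/(εσA) = 2630/(0.31·5.67×10⁻⁸·19.32) = 7.744×10⁹ K⁴.
T = (7.744×10⁹)^(1/4).

T ≈ 297 K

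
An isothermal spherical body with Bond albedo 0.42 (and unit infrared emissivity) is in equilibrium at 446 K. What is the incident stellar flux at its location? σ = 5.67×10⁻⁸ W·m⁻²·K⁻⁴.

S ≈ 15500 W/m²

(1−a)S·πr² = σ·4πr²·T⁴ ⇒ S = 4σT⁴/(1−a).
S = 4·5.67×10⁻⁸·3.957×10¹⁰/0.580.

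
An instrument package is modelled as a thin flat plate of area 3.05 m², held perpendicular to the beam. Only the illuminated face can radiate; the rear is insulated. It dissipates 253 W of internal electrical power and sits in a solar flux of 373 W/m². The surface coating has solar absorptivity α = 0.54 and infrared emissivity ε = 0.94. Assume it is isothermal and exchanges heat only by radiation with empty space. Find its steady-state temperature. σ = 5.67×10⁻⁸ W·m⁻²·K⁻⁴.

T ≈ 270 K

At steady state, absorbed solar power + internal power = radiated power.
Absorbed: α·S·A_cross = 0.54·373·3.050 = 614.3 W (cross-section A).
Total input = 614.3 + 253 = 867.3 W.
Radiated: εσ·A_surf·T⁴ with A_surf = A = 3.050 m².
T⁴ = 867.3/(0.94·5.67×10⁻⁸·3.050) = 5.335×10⁹ K⁴.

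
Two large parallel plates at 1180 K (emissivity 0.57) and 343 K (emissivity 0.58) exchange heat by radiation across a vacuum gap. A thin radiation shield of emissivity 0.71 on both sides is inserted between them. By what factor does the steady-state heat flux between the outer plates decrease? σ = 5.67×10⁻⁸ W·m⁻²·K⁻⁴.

Without shield: q₀ = σΔ(T⁴)/(1/ε₁+1/ε₂−1) with denominator 2.479.
With shield the two gaps are in series; the resistances add: (1/ε₁+1/ε_s−1)+(1/ε_s+1/ε₂−1) = 2.163+2.133 = 4.295.
Heat-flux ratio q₀/q = 4.295/2.479.

factor ≈ 1.73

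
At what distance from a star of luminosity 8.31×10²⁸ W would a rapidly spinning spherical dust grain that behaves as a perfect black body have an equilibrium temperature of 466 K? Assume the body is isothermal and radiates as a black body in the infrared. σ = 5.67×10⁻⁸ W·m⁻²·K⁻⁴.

d ≈ 7.86×10¹¹ m

For an isothermal black-emitting sphere, (1−a)S·πr² = σ·4πr²·T⁴ ⇒ S = 4σT⁴/(1−a).
S = 4·5.67×10⁻⁸·(466)⁴/1.00 = 10700 W/m².
Flux falls as S = L/(4πd²), so d = √(L/(4πS)) = √(8.31×10²⁸/(4π·10700)).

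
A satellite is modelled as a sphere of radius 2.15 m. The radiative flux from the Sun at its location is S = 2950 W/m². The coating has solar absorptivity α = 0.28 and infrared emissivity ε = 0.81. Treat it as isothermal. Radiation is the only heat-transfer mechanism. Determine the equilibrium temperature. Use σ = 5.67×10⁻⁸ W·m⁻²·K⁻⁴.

T ≈ 259 K

At equilibrium, absorbed power = emitted power.
Absorbing cross-section = πr² = 14.52 m²; emitting surface = 4πr² = 58.09 m² (ratio 4).
αS·A_cross = εσ·A_surf·T⁴  ⇒  T⁴ = αS/(ε·4σ).
T⁴ = 0.280·2950/(0.81·4·5.67×10⁻⁸) = 4.496×10⁹ K⁴.
T = (4.496×10⁹)^(1/4).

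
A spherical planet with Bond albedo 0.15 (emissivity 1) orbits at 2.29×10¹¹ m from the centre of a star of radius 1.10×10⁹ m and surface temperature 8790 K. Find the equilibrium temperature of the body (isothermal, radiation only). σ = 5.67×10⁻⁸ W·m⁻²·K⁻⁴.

T ≈ 414 K

The star's surface emits σT_*⁴; at distance d the flux is S = σT_*⁴(R_*/d)².
S = 5.67×10⁻⁸·(8790)⁴·(1.10×10⁹/2.29×10¹¹)² = 7810 W/m².
For an isothermal sphere T⁴ = (1−a)S/(4σ) = 2.927×10¹⁰ K⁴.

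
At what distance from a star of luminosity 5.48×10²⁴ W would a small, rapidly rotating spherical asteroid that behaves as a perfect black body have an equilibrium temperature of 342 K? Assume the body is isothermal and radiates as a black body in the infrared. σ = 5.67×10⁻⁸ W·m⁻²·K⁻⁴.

For an isothermal black-emitting sphere, (1−a)S·πr² = σ·4πr²·T⁴ ⇒ S = 4σT⁴/(1−a).
S = 4·5.67×10⁻⁸·(342)⁴/1.00 = 3103 W/m².
Flux falls as S = L/(4πd²), so d = √(L/(4πS)) = √(5.48×10²⁴/(4π·3103)).

d ≈ 1.19×10¹⁰ m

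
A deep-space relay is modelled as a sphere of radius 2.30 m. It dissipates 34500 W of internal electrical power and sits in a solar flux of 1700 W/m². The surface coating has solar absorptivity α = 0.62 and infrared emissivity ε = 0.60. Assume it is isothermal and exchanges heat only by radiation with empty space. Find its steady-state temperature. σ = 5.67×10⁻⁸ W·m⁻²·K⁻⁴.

At steady state, absorbed solar power + internal power = radiated power.
Absorbed: α·S·A_cross = 0.62·1700·16.62 = 17520 W (cross-section πr²).
Total input = 17520 + 34500 = 52020 W.
Radiated: εσ·A_surf·T⁴ with A_surf = 4πr² = 66.48 m².
T⁴ = 52020/(0.60·5.67×10⁻⁸·66.48) = 2.300×10¹⁰ K⁴.

T ≈ 389 K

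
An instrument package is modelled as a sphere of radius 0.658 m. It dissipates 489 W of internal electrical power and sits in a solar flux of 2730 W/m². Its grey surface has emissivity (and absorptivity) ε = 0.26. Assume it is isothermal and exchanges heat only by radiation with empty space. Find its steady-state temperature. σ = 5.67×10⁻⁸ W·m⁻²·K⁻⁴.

T ≈ 367 K

At steady state, absorbed solar power + internal power = radiated power.
Absorbed: α·S·A_cross = 0.26·2730·1.360 = 965.5 W (cross-section πr²).
Total input = 965.5 + 489 = 1454 W.
Radiated: εσ·A_surf·T⁴ with A_surf = 4πr² = 5.441 m².
T⁴ = 1454/(0.26·5.67×10⁻⁸·5.441) = 1.813×10¹⁰ K⁴.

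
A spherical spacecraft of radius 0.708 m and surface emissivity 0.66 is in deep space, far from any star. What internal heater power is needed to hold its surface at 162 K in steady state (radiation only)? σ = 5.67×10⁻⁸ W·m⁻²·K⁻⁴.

P ≈ 162 W

P = εσ·4πr²·T⁴.
4πr² = 6.299 m²; T⁴ = 6.887×10⁸ K⁴.
P = 0.66·5.67×10⁻⁸·6.299·6.887×10⁸.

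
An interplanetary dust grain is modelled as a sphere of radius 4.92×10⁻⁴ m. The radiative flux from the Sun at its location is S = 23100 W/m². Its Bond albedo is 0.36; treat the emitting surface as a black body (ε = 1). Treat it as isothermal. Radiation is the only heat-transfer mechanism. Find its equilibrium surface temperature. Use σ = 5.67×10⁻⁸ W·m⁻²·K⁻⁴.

At equilibrium, absorbed power = emitted power.
Absorbing cross-section = πr² = 7.605×10⁻⁷ m²; emitting surface = 4πr² = 3.042×10⁻⁶ m² (ratio 4).
(1−a)S·A_cross = εσ·A_surf·T⁴  ⇒  T⁴ = (1−a)S/(4σ).
T⁴ = 0.640·23100/(4·5.67×10⁻⁸) = 6.519×10¹⁰ K⁴.
T = (6.519×10¹⁰)^(1/4).

T ≈ 505 K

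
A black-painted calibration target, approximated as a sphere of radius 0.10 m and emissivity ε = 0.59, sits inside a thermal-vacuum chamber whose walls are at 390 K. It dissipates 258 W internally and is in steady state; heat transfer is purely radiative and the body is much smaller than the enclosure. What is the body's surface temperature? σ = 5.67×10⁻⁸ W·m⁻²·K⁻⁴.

T ≈ 539 K

For a small grey body in a large enclosure, net radiated power = εσA(T⁴ − T_w⁴).
Steady state: P = εσA(T⁴ − T_w⁴) with A = 4πr² = 0.1257 m².
T⁴ = P/(εσA) + T_w⁴ = 258/(0.59·5.67×10⁻⁸·0.1257) + (390)⁴
    = 6.137×10¹⁰ + 2.313×10¹⁰ = 8.451×10¹⁰ K⁴.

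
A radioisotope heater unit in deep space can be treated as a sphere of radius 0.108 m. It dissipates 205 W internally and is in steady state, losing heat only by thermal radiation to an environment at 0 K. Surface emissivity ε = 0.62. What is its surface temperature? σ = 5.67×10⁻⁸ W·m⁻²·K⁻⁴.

Steady state: internal power = radiated power, P = εσA T⁴.
Radiating area A = 4πr² = 0.1466 m².
T⁴ = P/(εσA) = 205/(0.62·5.67×10⁻⁸·0.1466) = 3.979×10¹⁰ K⁴.
T = (3.979×10¹⁰)^(1/4).

T ≈ 447 K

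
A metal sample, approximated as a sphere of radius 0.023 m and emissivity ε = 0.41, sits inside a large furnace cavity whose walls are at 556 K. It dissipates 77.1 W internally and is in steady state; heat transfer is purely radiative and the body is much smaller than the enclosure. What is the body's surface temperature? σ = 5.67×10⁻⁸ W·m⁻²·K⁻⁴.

T ≈ 878 K

For a small grey body in a large enclosure, net radiated power = εσA(T⁴ − T_w⁴).
Steady state: P = εσA(T⁴ − T_w⁴) with A = 4πr² = 0.006648 m².
T⁴ = P/(εσA) + T_w⁴ = 77.1/(0.41·5.67×10⁻⁸·0.006648) + (556)⁴
    = 4.989×10¹¹ + 9.557×10¹⁰ = 5.945×10¹¹ K⁴.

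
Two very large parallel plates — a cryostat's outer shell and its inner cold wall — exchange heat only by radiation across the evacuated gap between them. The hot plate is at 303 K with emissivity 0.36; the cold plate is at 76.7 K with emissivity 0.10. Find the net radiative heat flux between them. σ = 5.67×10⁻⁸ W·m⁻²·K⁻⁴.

For two infinite grey parallel plates, q = σ(T₁⁴ − T₂⁴)/(1/ε₁ + 1/ε₂ − 1).
T₁⁴ − T₂⁴ = 8.429×10⁹ − 3.461×10⁷ = 8.394×10⁹ K⁴.
1/ε₁ + 1/ε₂ − 1 = 2.778 + 10.00 − 1 = 11.78.
q = 5.67×10⁻⁸ × 8.394×10⁹ / 11.78.

q ≈ 40.4 W/m²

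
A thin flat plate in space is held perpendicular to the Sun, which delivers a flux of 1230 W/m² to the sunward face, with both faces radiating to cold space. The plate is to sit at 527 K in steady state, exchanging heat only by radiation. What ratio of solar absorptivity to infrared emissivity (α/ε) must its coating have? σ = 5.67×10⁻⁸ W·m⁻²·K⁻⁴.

α/ε ≈ 7.11

Balance: αS·A = εσ·2A·T⁴ ⇒ α/ε = 2σT⁴/S.
α/ε = 2·5.67×10⁻⁸·(527)⁴/1230 = 2·5.67×10⁻⁸·7.713×10¹⁰/1230.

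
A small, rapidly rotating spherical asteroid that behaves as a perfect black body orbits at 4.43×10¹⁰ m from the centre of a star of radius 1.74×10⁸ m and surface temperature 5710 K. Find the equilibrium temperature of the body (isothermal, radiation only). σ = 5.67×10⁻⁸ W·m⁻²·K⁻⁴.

The star's surface emits σT_*⁴; at distance d the flux is S = σT_*⁴(R_*/d)².
S = 5.67×10⁻⁸·(5710)⁴·(1.74×10⁸/4.43×10¹⁰)² = 929.9 W/m².
For an isothermal sphere T⁴ = (1−a)S/(4σ) = 4.100×10⁹ K⁴.

T ≈ 253 K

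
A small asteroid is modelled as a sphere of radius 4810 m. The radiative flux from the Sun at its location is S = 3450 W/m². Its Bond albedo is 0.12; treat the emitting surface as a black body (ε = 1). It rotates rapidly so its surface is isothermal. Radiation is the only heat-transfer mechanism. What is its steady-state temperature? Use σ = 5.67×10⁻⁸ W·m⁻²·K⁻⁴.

T ≈ 340 K

At equilibrium, absorbed power = emitted power.
Absorbing cross-section = πr² = 7.268×10⁷ m²; emitting surface = 4πr² = 2.907×10⁸ m² (ratio 4).
(1−a)S·A_cross = εσ·A_surf·T⁴  ⇒  T⁴ = (1−a)S/(4σ).
T⁴ = 0.880·3450/(4·5.67×10⁻⁸) = 1.339×10¹⁰ K⁴.
T = (1.339×10¹⁰)^(1/4).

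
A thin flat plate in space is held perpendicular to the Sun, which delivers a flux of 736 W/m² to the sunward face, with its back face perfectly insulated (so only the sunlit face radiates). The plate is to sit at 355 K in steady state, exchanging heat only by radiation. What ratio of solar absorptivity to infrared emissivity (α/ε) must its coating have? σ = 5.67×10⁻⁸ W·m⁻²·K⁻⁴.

α/ε ≈ 1.22

Balance: αS·A = εσ·1A·T⁴ ⇒ α/ε = σT⁴/S.
α/ε = 5.67×10⁻⁸·(355)⁴/736 = 5.67×10⁻⁸·1.588×10¹⁰/736.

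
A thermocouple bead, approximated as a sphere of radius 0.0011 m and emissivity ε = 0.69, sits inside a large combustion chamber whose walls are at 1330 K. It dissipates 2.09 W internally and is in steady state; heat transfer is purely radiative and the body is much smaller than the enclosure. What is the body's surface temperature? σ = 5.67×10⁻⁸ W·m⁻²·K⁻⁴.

For a small grey body in a large enclosure, net radiated power = εσA(T⁴ − T_w⁴).
Steady state: P = εσA(T⁴ − T_w⁴) with A = 4πr² = 1.521×10⁻⁵ m².
T⁴ = P/(εσA) + T_w⁴ = 2.09/(0.69·5.67×10⁻⁸·1.521×10⁻⁵) + (1330)⁴
    = 3.513×10¹² + 3.129×10¹² = 6.642×10¹² K⁴.

T ≈ 1610 K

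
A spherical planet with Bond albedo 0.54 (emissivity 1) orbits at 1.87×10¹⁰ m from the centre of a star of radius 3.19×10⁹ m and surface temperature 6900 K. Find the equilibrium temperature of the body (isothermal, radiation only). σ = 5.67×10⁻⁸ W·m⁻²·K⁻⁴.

T ≈ 1660 K

The star's surface emits σT_*⁴; at distance d the flux is S = σT_*⁴(R_*/d)².
S = 5.67×10⁻⁸·(6900)⁴·(3.19×10⁹/1.87×10¹⁰)² = 3.740×10⁶ W/m².
For an isothermal sphere T⁴ = (1−a)S/(4σ) = 7.586×10¹² K⁴.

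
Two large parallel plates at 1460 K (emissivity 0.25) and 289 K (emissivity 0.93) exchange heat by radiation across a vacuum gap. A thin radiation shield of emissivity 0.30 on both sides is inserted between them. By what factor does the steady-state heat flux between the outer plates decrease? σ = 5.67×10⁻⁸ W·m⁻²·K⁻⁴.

Without shield: q₀ = σΔ(T⁴)/(1/ε₁+1/ε₂−1) with denominator 4.075.
With shield the two gaps are in series; the resistances add: (1/ε₁+1/ε_s−1)+(1/ε_s+1/ε₂−1) = 6.333+3.409 = 9.742.
Heat-flux ratio q₀/q = 9.742/4.075.

factor ≈ 2.39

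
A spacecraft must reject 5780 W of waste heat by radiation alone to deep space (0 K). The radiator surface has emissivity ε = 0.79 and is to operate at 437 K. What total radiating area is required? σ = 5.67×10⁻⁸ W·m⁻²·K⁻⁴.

P = εσA T⁴ ⇒ A = P/(εσT⁴).
T⁴ = 3.647×10¹⁰ K⁴.
A = 5780/(0.79 × 5.67×10⁻⁸ × 3.647×10¹⁰).

A ≈ 3.54 m²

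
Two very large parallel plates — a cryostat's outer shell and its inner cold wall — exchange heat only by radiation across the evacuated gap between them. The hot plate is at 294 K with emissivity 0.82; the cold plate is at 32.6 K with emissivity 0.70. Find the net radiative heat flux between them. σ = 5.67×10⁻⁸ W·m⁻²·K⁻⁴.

For two infinite grey parallel plates, q = σ(T₁⁴ − T₂⁴)/(1/ε₁ + 1/ε₂ − 1).
T₁⁴ − T₂⁴ = 7.471×10⁹ − 1.129×10⁶ = 7.470×10⁹ K⁴.
1/ε₁ + 1/ε₂ − 1 = 1.220 + 1.429 − 1 = 1.648.
q = 5.67×10⁻⁸ × 7.470×10⁹ / 1.648.

q ≈ 257 W/m²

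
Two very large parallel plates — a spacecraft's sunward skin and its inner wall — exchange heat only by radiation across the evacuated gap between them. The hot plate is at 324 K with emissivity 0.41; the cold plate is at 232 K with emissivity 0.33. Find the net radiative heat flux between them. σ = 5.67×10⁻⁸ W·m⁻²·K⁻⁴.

q ≈ 103 W/m²

For two infinite grey parallel plates, q = σ(T₁⁴ − T₂⁴)/(1/ε₁ + 1/ε₂ − 1).
T₁⁴ − T₂⁴ = 1.102×10¹⁰ − 2.897×10⁹ = 8.123×10⁹ K⁴.
1/ε₁ + 1/ε₂ − 1 = 2.439 + 3.030 − 1 = 4.469.
q = 5.67×10⁻⁸ × 8.123×10⁹ / 4.469.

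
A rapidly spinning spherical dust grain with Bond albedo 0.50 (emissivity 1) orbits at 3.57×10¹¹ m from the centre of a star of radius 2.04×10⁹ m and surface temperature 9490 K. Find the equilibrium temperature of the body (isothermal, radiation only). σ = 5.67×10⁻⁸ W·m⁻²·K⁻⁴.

T ≈ 427 K

The star's surface emits σT_*⁴; at distance d the flux is S = σT_*⁴(R_*/d)².
S = 5.67×10⁻⁸·(9490)⁴·(2.04×10⁹/3.57×10¹¹)² = 15020 W/m².
For an isothermal sphere T⁴ = (1−a)S/(4σ) = 3.311×10¹⁰ K⁴.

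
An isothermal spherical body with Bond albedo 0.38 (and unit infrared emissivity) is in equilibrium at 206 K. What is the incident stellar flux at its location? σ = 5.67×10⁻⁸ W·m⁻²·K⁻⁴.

(1−a)S·πr² = σ·4πr²·T⁴ ⇒ S = 4σT⁴/(1−a).
S = 4·5.67×10⁻⁸·1.801×10⁹/0.620.

S ≈ 659 W/m²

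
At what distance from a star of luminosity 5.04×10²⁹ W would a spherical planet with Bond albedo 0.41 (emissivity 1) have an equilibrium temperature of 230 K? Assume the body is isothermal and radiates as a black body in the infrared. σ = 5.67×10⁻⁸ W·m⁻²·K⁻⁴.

For an isothermal black-emitting sphere, (1−a)S·πr² = σ·4πr²·T⁴ ⇒ S = 4σT⁴/(1−a).
S = 4·5.67×10⁻⁸·(230)⁴/0.590 = 1076 W/m².
Flux falls as S = L/(4πd²), so d = √(L/(4πS)) = √(5.04×10²⁹/(4π·1076)).

d ≈ 6.11×10¹² m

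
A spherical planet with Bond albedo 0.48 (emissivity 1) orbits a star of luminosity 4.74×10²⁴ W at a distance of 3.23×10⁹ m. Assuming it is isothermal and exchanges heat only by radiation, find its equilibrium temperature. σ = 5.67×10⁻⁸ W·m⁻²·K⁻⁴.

T ≈ 537 K

First find the stellar flux at distance d: S = L/(4πd²) = 4.74×10²⁴/(4π·(3.23×10⁹)²) = 36150 W/m².
For an isothermal sphere, absorbed (1−a)S·πr² = emitted σ·4πr²·T⁴, so T⁴ = (1−a)S/(4σ).
T⁴ = 0.520·36150/(4·5.67×10⁻⁸) = 8.289×10¹⁰ K⁴.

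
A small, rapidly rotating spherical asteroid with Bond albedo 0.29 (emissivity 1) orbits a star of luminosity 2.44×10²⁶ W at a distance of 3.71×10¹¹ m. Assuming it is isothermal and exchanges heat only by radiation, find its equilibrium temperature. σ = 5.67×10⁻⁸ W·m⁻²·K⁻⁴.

First find the stellar flux at distance d: S = L/(4πd²) = 2.44×10²⁶/(4π·(3.71×10¹¹)²) = 141.1 W/m².
For an isothermal sphere, absorbed (1−a)S·πr² = emitted σ·4πr²·T⁴, so T⁴ = (1−a)S/(4σ).
T⁴ = 0.710·141.1/(4·5.67×10⁻⁸) = 4.416×10⁸ K⁴.

T ≈ 145 K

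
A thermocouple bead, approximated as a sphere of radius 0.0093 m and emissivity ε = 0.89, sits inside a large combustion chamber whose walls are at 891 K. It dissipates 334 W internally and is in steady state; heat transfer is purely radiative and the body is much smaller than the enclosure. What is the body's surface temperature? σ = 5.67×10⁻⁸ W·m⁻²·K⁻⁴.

For a small grey body in a large enclosure, net radiated power = εσA(T⁴ − T_w⁴).
Steady state: P = εσA(T⁴ − T_w⁴) with A = 4πr² = 0.001087 m².
T⁴ = P/(εσA) + T_w⁴ = 334/(0.89·5.67×10⁻⁸·0.001087) + (891)⁴
    = 6.090×10¹² + 6.302×10¹¹ = 6.720×10¹² K⁴.

T ≈ 1610 K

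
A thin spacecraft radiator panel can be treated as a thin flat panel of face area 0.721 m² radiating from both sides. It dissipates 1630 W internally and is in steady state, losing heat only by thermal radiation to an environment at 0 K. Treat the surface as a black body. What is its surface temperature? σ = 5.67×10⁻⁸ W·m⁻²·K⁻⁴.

T ≈ 376 K

Steady state: internal power = radiated power, P = εσA T⁴.
Radiating area A = 2·0.721 = 1.442 m².
T⁴ = P/(εσA) = 1630/(1.0·5.67×10⁻⁸·1.442) = 1.994×10¹⁰ K⁴.
T = (1.994×10¹⁰)^(1/4).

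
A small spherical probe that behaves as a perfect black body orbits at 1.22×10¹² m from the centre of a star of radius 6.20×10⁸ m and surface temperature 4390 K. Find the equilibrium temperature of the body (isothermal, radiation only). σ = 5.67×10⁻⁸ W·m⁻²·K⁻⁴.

The star's surface emits σT_*⁴; at distance d the flux is S = σT_*⁴(R_*/d)².
S = 5.67×10⁻⁸·(4390)⁴·(6.20×10⁸/1.22×10¹²)² = 5.439 W/m².
For an isothermal sphere T⁴ = (1−a)S/(4σ) = 2.398×10⁷ K⁴.

T ≈ 70.0 K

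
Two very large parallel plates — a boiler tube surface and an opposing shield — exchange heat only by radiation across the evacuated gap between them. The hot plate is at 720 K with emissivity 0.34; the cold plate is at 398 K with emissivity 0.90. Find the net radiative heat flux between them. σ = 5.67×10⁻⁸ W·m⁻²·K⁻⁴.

q ≈ 4530 W/m²

For two infinite grey parallel plates, q = σ(T₁⁴ − T₂⁴)/(1/ε₁ + 1/ε₂ − 1).
T₁⁴ − T₂⁴ = 2.687×10¹¹ − 2.509×10¹⁰ = 2.436×10¹¹ K⁴.
1/ε₁ + 1/ε₂ − 1 = 2.941 + 1.111 − 1 = 3.052.
q = 5.67×10⁻⁸ × 2.436×10¹¹ / 3.052.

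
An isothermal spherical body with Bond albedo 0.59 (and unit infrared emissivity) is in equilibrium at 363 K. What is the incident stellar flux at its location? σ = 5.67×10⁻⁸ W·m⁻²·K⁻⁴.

S ≈ 9600 W/m²

(1−a)S·πr² = σ·4πr²·T⁴ ⇒ S = 4σT⁴/(1−a).
S = 4·5.67×10⁻⁸·1.736×10¹⁰/0.410.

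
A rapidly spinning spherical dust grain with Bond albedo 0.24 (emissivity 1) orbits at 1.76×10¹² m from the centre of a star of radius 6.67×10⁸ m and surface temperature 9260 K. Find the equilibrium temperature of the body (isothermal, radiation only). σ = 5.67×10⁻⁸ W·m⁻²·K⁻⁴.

T ≈ 119 K

The star's surface emits σT_*⁴; at distance d the flux is S = σT_*⁴(R_*/d)².
S = 5.67×10⁻⁸·(9260)⁴·(6.67×10⁸/1.76×10¹²)² = 59.88 W/m².
For an isothermal sphere T⁴ = (1−a)S/(4σ) = 2.006×10⁸ K⁴.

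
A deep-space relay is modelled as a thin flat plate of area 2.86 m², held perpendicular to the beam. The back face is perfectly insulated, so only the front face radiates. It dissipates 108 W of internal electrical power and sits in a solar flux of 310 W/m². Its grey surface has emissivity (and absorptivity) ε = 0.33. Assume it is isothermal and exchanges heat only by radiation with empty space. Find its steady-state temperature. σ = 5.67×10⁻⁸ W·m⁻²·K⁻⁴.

T ≈ 294 K

At steady state, absorbed solar power + internal power = radiated power.
Absorbed: α·S·A_cross = 0.33·310·2.860 = 292.6 W (cross-section A).
Total input = 292.6 + 108 = 400.6 W.
Radiated: εσ·A_surf·T⁴ with A_surf = A = 2.860 m².
T⁴ = 400.6/(0.33·5.67×10⁻⁸·2.860) = 7.486×10⁹ K⁴.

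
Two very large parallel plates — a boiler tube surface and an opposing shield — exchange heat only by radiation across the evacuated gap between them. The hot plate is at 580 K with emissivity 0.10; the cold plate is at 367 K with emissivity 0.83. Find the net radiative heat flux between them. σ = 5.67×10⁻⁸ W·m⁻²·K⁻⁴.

For two infinite grey parallel plates, q = σ(T₁⁴ − T₂⁴)/(1/ε₁ + 1/ε₂ − 1).
T₁⁴ − T₂⁴ = 1.132×10¹¹ − 1.814×10¹⁰ = 9.502×10¹⁰ K⁴.
1/ε₁ + 1/ε₂ − 1 = 10.00 + 1.205 − 1 = 10.20.
q = 5.67×10⁻⁸ × 9.502×10¹⁰ / 10.20.

q ≈ 528 W/m²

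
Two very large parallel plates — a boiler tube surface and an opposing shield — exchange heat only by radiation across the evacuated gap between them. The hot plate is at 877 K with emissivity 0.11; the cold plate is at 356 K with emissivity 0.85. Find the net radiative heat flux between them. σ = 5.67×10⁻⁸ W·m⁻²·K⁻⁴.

q ≈ 3520 W/m²

For two infinite grey parallel plates, q = σ(T₁⁴ − T₂⁴)/(1/ε₁ + 1/ε₂ − 1).
T₁⁴ − T₂⁴ = 5.916×10¹¹ − 1.606×10¹⁰ = 5.755×10¹¹ K⁴.
1/ε₁ + 1/ε₂ − 1 = 9.091 + 1.176 − 1 = 9.267.
q = 5.67×10⁻⁸ × 5.755×10¹¹ / 9.267.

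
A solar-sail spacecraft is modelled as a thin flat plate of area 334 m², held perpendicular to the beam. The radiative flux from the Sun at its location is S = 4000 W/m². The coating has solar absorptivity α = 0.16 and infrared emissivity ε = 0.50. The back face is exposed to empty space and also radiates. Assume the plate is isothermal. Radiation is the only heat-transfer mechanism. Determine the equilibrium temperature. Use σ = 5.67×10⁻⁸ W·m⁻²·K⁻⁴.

T ≈ 326 K

At equilibrium, absorbed power = emitted power.
Absorbing cross-section = A = 334.0 m²; emitting surface = 2A = 668.0 m² (ratio 2).
αS·A_cross = εσ·A_surf·T⁴  ⇒  T⁴ = αS/(ε·2σ).
T⁴ = 0.160·4000/(0.50·2·5.67×10⁻⁸) = 1.129×10¹⁰ K⁴.
T = (1.129×10¹⁰)^(1/4).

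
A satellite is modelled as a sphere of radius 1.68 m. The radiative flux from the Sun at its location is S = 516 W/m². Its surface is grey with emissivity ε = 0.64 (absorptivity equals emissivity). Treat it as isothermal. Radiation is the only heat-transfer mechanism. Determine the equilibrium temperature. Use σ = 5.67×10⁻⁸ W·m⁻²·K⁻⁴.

T ≈ 218 K

At equilibrium, absorbed power = emitted power.
Absorbing cross-section = πr² = 8.867 m²; emitting surface = 4πr² = 35.47 m² (ratio 4).
εS·A_cross = εσ·A_surf·T⁴  ⇒  T⁴ = S/(4σ)   (ε cancels).
T⁴ = 516/(4·5.67×10⁻⁸) = 2.275×10⁹ K⁴.
T = (2.275×10⁹)^(1/4).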